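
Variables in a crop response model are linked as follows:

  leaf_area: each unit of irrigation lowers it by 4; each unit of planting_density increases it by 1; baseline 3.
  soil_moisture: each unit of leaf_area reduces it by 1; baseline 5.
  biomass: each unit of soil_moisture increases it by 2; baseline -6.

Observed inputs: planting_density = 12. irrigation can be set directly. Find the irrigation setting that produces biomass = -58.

Substituting into the leaf_area equation gives leaf_area = -4*irrigation + 15.
So soil_moisture = 4*irrigation - 10.
Substituting into the biomass equation gives biomass = 8*irrigation - 26.
Solve 8*irrigation - 26 = -58: irrigation = (-58 + 26) / 8 = -4.

irrigation = -4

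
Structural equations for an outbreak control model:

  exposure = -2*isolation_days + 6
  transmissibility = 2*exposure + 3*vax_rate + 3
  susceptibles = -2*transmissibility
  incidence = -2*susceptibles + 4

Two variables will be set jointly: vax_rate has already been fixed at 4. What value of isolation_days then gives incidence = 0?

isolation_days = 7

With vax_rate held at 4:
Substituting into the transmissibility equation gives transmissibility = -4*isolation_days + 27.
Substituting into the susceptibles equation gives susceptibles = 8*isolation_days - 54.
Substituting into the incidence equation gives incidence = -16*isolation_days + 112.
Solve -16*isolation_days + 112 = 0: isolation_days = (0 - 112) / -16 = 7.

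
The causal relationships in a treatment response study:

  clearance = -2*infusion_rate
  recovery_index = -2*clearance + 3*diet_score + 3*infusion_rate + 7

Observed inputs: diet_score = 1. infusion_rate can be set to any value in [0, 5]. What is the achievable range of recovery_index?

10 to 45

Substituting into the recovery_index equation gives recovery_index = 7*infusion_rate + 10.
Linear in infusion_rate, so extremes are at the endpoints: infusion_rate = 0 gives recovery_index = 10; infusion_rate = 5 gives recovery_index = 45.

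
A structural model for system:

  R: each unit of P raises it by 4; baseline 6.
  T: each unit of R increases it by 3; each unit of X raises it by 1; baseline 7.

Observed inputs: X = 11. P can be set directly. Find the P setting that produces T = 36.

P = 0

Substituting into the T equation gives T = 12*P + 36.
Solve 12*P + 36 = 36: P = (36 - 36) / 12 = 0.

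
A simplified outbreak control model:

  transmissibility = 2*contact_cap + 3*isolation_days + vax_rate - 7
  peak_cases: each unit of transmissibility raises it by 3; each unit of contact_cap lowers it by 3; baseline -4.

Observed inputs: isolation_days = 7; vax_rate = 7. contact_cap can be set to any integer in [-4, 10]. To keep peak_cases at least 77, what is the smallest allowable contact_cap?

Substituting into the transmissibility equation gives transmissibility = 2*contact_cap + 21.
Substituting into the peak_cases equation gives peak_cases = 3*contact_cap + 59.
Require 3*contact_cap + 59 ≥ 77, so contact_cap ≥ 6.
The smallest integer in [-4, 10] satisfying this is 6.

contact_cap = 6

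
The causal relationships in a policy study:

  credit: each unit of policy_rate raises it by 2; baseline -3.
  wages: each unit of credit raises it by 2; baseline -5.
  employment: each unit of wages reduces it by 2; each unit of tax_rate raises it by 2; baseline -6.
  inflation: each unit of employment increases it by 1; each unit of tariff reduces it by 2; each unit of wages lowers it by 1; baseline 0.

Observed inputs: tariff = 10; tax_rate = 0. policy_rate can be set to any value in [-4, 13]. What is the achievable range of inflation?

Substituting into the wages equation gives wages = 4*policy_rate - 11.
employment becomes -8*policy_rate + 16.
inflation becomes -12*policy_rate + 7.
Linear in policy_rate, so extremes are at the endpoints: policy_rate = -4 gives inflation = 55; policy_rate = 13 gives inflation = -149.

-149 to 55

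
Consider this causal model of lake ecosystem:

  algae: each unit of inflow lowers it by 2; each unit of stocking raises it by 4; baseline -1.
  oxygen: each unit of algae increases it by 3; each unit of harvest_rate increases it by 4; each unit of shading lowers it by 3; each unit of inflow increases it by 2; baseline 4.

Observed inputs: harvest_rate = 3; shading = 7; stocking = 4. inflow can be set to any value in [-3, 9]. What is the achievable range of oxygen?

4 to 52

Substituting into the algae equation gives algae = -2*inflow + 15.
This gives oxygen = -4*inflow + 40.
Linear in inflow, so extremes are at the endpoints: inflow = -3 gives oxygen = 52; inflow = 9 gives oxygen = 4.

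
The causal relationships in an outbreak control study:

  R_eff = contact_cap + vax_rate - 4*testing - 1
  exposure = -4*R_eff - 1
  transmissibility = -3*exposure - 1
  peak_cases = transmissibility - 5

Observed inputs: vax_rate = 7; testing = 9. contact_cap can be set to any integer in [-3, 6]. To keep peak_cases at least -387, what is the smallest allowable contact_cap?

contact_cap = -2

Substituting into the R_eff equation gives R_eff = contact_cap - 30.
Substituting into the exposure equation gives exposure = -4*contact_cap + 119.
Substituting into the transmissibility equation gives transmissibility = 12*contact_cap - 358.
peak_cases becomes 12*contact_cap - 363.
Require 12*contact_cap - 363 ≥ -387, so contact_cap ≥ -2.
The smallest integer in [-3, 6] satisfying this is -2.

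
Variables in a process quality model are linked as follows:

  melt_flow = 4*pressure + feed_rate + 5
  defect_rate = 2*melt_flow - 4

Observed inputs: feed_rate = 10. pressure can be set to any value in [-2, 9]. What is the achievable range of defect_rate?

10 to 98

Substituting into the melt_flow equation gives melt_flow = 4*pressure + 15.
Substituting into the defect_rate equation gives defect_rate = 8*pressure + 26.
Linear in pressure, so extremes are at the endpoints: pressure = -2 gives defect_rate = 10; pressure = 9 gives defect_rate = 98.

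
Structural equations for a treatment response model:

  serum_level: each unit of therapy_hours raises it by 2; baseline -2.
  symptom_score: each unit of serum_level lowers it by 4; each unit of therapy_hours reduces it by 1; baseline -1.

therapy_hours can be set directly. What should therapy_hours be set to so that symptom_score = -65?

Substituting into the symptom_score equation gives symptom_score = -9*therapy_hours + 7.
Solve -9*therapy_hours + 7 = -65: therapy_hours = (-65 - 7) / -9 = 8.

therapy_hours = 8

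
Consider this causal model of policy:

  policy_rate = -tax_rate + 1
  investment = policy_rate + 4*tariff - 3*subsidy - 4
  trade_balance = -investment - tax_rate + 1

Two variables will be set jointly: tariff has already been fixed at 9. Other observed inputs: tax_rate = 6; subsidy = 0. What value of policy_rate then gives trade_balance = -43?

With tariff held at 9:
Intervening on policy_rate fixes its value directly, overriding its dependence on tax_rate.
Substituting into the investment equation gives investment = policy_rate + 32.
Substituting into the trade_balance equation gives trade_balance = -policy_rate - 37.
Solve -policy_rate - 37 = -43: policy_rate = (-43 + 37) / -1 = 6.

policy_rate = 6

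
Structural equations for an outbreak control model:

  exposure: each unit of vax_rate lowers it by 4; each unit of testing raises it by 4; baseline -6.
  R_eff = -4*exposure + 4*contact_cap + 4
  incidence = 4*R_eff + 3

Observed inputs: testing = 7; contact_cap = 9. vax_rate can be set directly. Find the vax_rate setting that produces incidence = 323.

Substituting into the exposure equation gives exposure = -4*vax_rate + 22.
R_eff becomes 16*vax_rate - 48.
Substituting into the incidence equation gives incidence = 64*vax_rate - 189.
Solve 64*vax_rate - 189 = 323: vax_rate = (323 + 189) / 64 = 8.

vax_rate = 8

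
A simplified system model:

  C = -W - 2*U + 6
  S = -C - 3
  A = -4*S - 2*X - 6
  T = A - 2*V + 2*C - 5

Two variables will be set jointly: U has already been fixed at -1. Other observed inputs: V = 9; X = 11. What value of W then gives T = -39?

With U held at -1:
Substituting into the C equation gives C = -W + 8.
So S = W - 11.
This gives A = -4*W + 16.
So T = -6*W + 9.
Solve -6*W + 9 = -39: W = (-39 - 9) / -6 = 8.

W = 8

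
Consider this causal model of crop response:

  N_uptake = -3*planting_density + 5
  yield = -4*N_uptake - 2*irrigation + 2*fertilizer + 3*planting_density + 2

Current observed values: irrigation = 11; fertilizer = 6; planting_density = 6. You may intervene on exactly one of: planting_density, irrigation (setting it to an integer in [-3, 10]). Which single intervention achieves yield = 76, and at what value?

set irrigation = 4

Intervening on planting_density: yield = 15*planting_density - 28. Reaching 76 requires planting_density = 104/15, not an integer.
Intervening on irrigation: with other inputs at their observed values, yield = -2*irrigation + 84. Solving for 76 gives irrigation = 4, within [-3, 10].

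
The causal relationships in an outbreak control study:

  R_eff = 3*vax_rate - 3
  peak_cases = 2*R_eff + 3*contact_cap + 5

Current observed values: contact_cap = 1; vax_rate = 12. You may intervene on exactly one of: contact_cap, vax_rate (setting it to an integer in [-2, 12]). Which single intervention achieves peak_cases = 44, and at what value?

set vax_rate = 7

Intervening on contact_cap: peak_cases = 3*contact_cap + 71. Reaching 44 requires contact_cap = -9, outside [-2, 12].
Intervening on vax_rate: with other inputs at their observed values, peak_cases = 6*vax_rate + 2. Solving for 44 gives vax_rate = 7, within [-2, 12].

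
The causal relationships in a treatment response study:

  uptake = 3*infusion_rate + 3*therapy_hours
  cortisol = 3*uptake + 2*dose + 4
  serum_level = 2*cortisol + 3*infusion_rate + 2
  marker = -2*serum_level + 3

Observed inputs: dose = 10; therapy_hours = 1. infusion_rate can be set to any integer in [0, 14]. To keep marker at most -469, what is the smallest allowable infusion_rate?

infusion_rate = 8

Substituting into the uptake equation gives uptake = 3*infusion_rate + 3.
Substituting into the cortisol equation gives cortisol = 9*infusion_rate + 33.
Substituting into the serum_level equation gives serum_level = 21*infusion_rate + 68.
So marker = -42*infusion_rate - 133.
Require -42*infusion_rate - 133 ≤ -469, so infusion_rate ≥ 8.
The smallest integer in [0, 14] satisfying this is 8.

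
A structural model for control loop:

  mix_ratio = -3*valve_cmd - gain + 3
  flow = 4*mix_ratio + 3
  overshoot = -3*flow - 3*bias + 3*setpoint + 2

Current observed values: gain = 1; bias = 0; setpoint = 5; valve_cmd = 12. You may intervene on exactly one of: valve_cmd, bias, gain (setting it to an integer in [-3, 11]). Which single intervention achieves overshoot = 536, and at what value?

Intervening on valve_cmd: overshoot = 36*valve_cmd - 16. Reaching 536 requires valve_cmd = 46/3, not an integer.
Intervening on bias: overshoot = -3*bias + 416. Reaching 536 requires bias = -40, outside [-3, 11].
Intervening on gain: with other inputs at their observed values, overshoot = 12*gain + 404. Solving for 536 gives gain = 11, within [-3, 11].

set gain = 11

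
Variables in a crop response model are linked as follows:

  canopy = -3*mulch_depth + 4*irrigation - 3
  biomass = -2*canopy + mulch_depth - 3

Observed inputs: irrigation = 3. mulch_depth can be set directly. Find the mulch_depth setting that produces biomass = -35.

Substituting into the canopy equation gives canopy = -3*mulch_depth + 9.
Substituting into the biomass equation gives biomass = 7*mulch_depth - 21.
Solve 7*mulch_depth - 21 = -35: mulch_depth = (-35 + 21) / 7 = -2.

mulch_depth = -2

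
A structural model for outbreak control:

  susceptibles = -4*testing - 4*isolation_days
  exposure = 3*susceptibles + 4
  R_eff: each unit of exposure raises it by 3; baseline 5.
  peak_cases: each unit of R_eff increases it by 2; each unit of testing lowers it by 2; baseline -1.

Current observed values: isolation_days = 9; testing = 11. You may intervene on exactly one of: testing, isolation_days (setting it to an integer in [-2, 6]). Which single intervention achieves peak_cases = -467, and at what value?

set testing = -2

Intervening on testing: with other inputs at their observed values, peak_cases = -74*testing - 615. Solving for -467 gives testing = -2, within [-2, 6].
Intervening on isolation_days: peak_cases = -72*isolation_days - 781. Reaching -467 requires isolation_days = -157/36, not an integer.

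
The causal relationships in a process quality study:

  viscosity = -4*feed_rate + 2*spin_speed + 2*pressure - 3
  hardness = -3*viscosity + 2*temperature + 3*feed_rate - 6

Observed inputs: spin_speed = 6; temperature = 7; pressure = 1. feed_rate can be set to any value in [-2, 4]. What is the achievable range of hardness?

-55 to 35

Substituting into the viscosity equation gives viscosity = -4*feed_rate + 11.
Substituting into the hardness equation gives hardness = 15*feed_rate - 25.
Linear in feed_rate, so extremes are at the endpoints: feed_rate = -2 gives hardness = -55; feed_rate = 4 gives hardness = 35.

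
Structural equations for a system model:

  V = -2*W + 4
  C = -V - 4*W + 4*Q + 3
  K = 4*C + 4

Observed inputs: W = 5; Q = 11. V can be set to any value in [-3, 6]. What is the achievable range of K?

88 to 124

Intervening on V fixes its value directly, overriding its dependence on W.
Substituting into the C equation gives C = -V + 27.
K becomes -4*V + 112.
Linear in V, so extremes are at the endpoints: V = -3 gives K = 124; V = 6 gives K = 88.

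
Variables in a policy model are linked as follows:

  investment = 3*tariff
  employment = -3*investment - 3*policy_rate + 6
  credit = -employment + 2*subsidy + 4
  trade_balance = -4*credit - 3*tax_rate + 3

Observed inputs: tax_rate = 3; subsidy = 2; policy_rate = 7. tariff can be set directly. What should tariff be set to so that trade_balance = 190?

tariff = -8

Substituting into the employment equation gives employment = -9*tariff - 15.
credit becomes 9*tariff + 23.
This gives trade_balance = -36*tariff - 98.
Solve -36*tariff - 98 = 190: tariff = (190 + 98) / -36 = -8.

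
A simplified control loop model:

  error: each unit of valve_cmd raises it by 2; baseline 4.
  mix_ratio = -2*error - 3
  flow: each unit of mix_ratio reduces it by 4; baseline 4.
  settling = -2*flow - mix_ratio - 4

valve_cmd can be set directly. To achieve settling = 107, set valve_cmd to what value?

Substituting into the mix_ratio equation gives mix_ratio = -4*valve_cmd - 11.
flow becomes 16*valve_cmd + 48.
This gives settling = -28*valve_cmd - 89.
Solve -28*valve_cmd - 89 = 107: valve_cmd = (107 + 89) / -28 = -7.

valve_cmd = -7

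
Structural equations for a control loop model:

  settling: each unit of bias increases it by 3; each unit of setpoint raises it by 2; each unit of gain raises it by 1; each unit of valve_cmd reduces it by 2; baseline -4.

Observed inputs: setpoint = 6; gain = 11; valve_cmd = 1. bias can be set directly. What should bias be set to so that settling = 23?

Substituting into the settling equation gives settling = 3*bias + 17.
Solve 3*bias + 17 = 23: bias = (23 - 17) / 3 = 2.

bias = 2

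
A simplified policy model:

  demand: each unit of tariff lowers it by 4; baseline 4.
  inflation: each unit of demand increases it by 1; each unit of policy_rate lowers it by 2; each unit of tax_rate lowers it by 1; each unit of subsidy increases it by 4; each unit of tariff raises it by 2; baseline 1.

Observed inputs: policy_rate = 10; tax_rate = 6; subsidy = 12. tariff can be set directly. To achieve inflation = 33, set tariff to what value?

Substituting into the inflation equation gives inflation = -2*tariff + 27.
Solve -2*tariff + 27 = 33: tariff = (33 - 27) / -2 = -3.

tariff = -3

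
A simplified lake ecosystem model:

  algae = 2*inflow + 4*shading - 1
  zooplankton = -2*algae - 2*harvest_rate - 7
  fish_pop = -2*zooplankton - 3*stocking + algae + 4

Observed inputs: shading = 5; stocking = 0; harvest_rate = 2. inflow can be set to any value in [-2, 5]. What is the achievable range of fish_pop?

101 to 171

Substituting into the algae equation gives algae = 2*inflow + 19.
zooplankton becomes -4*inflow - 49.
Substituting into the fish_pop equation gives fish_pop = 10*inflow + 121.
Linear in inflow, so extremes are at the endpoints: inflow = -2 gives fish_pop = 101; inflow = 5 gives fish_pop = 171.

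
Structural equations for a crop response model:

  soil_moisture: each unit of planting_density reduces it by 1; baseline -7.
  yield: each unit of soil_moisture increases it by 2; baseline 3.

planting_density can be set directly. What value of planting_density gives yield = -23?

Substituting into the yield equation gives yield = -2*planting_density - 11.
Solve -2*planting_density - 11 = -23: planting_density = (-23 + 11) / -2 = 6.

planting_density = 6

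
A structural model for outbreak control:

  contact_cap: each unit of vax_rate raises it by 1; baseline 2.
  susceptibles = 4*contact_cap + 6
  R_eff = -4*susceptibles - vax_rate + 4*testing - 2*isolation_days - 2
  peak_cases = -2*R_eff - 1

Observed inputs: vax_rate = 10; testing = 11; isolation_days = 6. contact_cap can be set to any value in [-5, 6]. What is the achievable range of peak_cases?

Intervening on contact_cap fixes its value directly, overriding its dependence on vax_rate.
Substituting into the R_eff equation gives R_eff = -16*contact_cap - 4.
Substituting into the peak_cases equation gives peak_cases = 32*contact_cap + 7.
Linear in contact_cap, so extremes are at the endpoints: contact_cap = -5 gives peak_cases = -153; contact_cap = 6 gives peak_cases = 199.

-153 to 199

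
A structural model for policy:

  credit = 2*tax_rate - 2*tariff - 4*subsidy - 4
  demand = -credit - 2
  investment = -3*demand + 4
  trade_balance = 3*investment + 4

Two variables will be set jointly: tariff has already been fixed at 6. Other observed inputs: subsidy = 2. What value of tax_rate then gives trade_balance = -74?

tax_rate = 6

With tariff held at 6:
Substituting into the credit equation gives credit = 2*tax_rate - 24.
Substituting into the demand equation gives demand = -2*tax_rate + 22.
This gives investment = 6*tax_rate - 62.
So trade_balance = 18*tax_rate - 182.
Solve 18*tax_rate - 182 = -74: tax_rate = (-74 + 182) / 18 = 6.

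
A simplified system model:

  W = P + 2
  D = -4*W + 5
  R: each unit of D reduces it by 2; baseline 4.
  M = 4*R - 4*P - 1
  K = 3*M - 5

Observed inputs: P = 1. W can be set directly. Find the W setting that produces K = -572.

W = -5

Intervening on W fixes its value directly, overriding its dependence on P.
Substituting into the R equation gives R = 8*W - 6.
This gives M = 32*W - 29.
Substituting into the K equation gives K = 96*W - 92.
Solve 96*W - 92 = -572: W = (-572 + 92) / 96 = -5.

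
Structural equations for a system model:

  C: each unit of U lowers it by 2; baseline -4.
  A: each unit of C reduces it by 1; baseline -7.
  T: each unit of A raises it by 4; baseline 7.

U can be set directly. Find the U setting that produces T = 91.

U = 12

Substituting into the A equation gives A = 2*U - 3.
So T = 8*U - 5.
Solve 8*U - 5 = 91: U = (91 + 5) / 8 = 12.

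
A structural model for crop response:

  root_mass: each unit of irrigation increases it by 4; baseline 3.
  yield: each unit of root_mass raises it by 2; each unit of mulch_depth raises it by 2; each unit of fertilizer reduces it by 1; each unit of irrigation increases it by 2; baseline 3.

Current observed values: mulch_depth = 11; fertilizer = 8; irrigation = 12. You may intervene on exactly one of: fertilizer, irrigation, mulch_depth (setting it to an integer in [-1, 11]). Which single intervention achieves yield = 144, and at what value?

set fertilizer = 7

Intervening on fertilizer: with other inputs at their observed values, yield = -fertilizer + 151. Solving for 144 gives fertilizer = 7, within [-1, 11].
Intervening on irrigation: yield = 10*irrigation + 23. Reaching 144 requires irrigation = 121/10, not an integer.
Intervening on mulch_depth: yield = 2*mulch_depth + 121. Reaching 144 requires mulch_depth = 23/2, not an integer.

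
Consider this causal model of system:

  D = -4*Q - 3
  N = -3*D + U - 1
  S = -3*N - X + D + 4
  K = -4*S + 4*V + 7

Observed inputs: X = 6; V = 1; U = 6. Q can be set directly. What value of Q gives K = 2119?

Substituting into the N equation gives N = 12*Q + 14.
This gives S = -40*Q - 47.
So K = 160*Q + 199.
Solve 160*Q + 199 = 2119: Q = (2119 - 199) / 160 = 12.

Q = 12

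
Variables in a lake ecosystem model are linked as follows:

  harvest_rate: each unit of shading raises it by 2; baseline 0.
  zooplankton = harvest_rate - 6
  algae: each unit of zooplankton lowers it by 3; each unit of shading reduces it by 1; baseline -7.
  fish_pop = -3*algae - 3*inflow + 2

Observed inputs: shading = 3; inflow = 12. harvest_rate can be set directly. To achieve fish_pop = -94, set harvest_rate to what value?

harvest_rate = -4

Intervening on harvest_rate fixes its value directly, overriding its dependence on shading.
Substituting into the algae equation gives algae = -3*harvest_rate + 8.
Substituting into the fish_pop equation gives fish_pop = 9*harvest_rate - 58.
Solve 9*harvest_rate - 58 = -94: harvest_rate = (-94 + 58) / 9 = -4.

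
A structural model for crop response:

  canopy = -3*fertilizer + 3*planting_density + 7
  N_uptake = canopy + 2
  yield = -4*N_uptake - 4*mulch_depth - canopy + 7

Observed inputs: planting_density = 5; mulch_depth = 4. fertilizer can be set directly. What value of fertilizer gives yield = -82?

Substituting into the canopy equation gives canopy = -3*fertilizer + 22.
Substituting into the N_uptake equation gives N_uptake = -3*fertilizer + 24.
yield becomes 15*fertilizer - 127.
Solve 15*fertilizer - 127 = -82: fertilizer = (-82 + 127) / 15 = 3.

fertilizer = 3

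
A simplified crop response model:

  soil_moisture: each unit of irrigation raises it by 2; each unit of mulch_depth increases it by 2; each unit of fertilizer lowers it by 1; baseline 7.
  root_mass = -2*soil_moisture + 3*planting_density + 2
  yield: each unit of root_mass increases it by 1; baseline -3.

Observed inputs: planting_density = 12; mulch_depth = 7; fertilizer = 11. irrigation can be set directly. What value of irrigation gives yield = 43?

Substituting into the soil_moisture equation gives soil_moisture = 2*irrigation + 10.
Substituting into the root_mass equation gives root_mass = -4*irrigation + 18.
Substituting into the yield equation gives yield = -4*irrigation + 15.
Solve -4*irrigation + 15 = 43: irrigation = (43 - 15) / -4 = -7.

irrigation = -7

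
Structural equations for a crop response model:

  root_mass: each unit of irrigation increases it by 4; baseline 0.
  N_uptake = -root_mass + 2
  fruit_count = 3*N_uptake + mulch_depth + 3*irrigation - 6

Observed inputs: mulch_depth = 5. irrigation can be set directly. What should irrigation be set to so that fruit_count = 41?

Substituting into the N_uptake equation gives N_uptake = -4*irrigation + 2.
Substituting into the fruit_count equation gives fruit_count = -9*irrigation + 5.
Solve -9*irrigation + 5 = 41: irrigation = (41 - 5) / -9 = -4.

irrigation = -4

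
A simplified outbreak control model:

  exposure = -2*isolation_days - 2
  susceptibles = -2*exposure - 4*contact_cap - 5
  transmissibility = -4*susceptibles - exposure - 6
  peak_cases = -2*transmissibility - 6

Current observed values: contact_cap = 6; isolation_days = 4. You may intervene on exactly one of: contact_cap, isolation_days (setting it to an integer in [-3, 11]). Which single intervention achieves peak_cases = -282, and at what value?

set isolation_days = -3

Intervening on contact_cap: peak_cases = -32*contact_cap + 106. Reaching -282 requires contact_cap = 97/8, not an integer.
Intervening on isolation_days: with other inputs at their observed values, peak_cases = 28*isolation_days - 198. Solving for -282 gives isolation_days = -3, within [-3, 11].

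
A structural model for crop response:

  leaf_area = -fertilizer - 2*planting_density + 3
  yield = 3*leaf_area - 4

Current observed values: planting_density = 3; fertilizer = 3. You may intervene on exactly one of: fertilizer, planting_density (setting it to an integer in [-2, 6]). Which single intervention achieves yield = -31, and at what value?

Intervening on fertilizer: with other inputs at their observed values, yield = -3*fertilizer - 13. Solving for -31 gives fertilizer = 6, within [-2, 6].
Intervening on planting_density: yield = -6*planting_density - 4. Reaching -31 requires planting_density = 9/2, not an integer.

set fertilizer = 6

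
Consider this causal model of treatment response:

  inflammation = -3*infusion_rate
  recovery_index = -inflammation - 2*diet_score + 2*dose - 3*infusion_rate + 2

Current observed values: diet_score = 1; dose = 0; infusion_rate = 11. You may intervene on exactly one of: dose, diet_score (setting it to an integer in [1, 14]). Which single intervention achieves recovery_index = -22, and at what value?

Intervening on dose: recovery_index = 2*dose. Reaching -22 requires dose = -11, outside [1, 14].
Intervening on diet_score: with other inputs at their observed values, recovery_index = -2*diet_score + 2. Solving for -22 gives diet_score = 12, within [1, 14].

set diet_score = 12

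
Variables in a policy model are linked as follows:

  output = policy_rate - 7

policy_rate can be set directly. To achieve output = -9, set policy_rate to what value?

policy_rate = -2

Solve policy_rate - 7 = -9: policy_rate = (-9 + 7) / 1 = -2.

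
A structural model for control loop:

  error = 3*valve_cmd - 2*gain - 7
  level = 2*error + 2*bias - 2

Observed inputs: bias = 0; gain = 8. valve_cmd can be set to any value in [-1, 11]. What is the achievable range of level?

Substituting into the error equation gives error = 3*valve_cmd - 23.
Substituting into the level equation gives level = 6*valve_cmd - 48.
Linear in valve_cmd, so extremes are at the endpoints: valve_cmd = -1 gives level = -54; valve_cmd = 11 gives level = 18.

-54 to 18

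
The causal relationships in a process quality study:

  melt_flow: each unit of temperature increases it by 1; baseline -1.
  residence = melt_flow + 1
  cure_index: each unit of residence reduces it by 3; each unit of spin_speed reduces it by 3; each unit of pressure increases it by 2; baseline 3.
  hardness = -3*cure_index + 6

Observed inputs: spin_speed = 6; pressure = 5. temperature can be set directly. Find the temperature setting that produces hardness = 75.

temperature = 6

Substituting into the residence equation gives residence = temperature.
cure_index becomes -3*temperature - 5.
This gives hardness = 9*temperature + 21.
Solve 9*temperature + 21 = 75: temperature = (75 - 21) / 9 = 6.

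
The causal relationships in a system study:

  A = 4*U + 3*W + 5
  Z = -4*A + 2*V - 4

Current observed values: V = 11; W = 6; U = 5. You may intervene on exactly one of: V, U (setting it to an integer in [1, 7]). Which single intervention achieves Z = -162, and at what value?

Intervening on V: with other inputs at their observed values, Z = 2*V - 176. Solving for -162 gives V = 7, within [1, 7].
Intervening on U: Z = -16*U - 74. Reaching -162 requires U = 11/2, not an integer.

set V = 7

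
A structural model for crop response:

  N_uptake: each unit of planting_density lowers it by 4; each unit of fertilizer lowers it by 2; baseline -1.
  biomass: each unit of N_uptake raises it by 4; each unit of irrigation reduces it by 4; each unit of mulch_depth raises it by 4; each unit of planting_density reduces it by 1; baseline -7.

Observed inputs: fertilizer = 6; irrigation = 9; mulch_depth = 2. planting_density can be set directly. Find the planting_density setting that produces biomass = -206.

Substituting into the N_uptake equation gives N_uptake = -4*planting_density - 13.
Substituting into the biomass equation gives biomass = -17*planting_density - 87.
Solve -17*planting_density - 87 = -206: planting_density = (-206 + 87) / -17 = 7.

planting_density = 7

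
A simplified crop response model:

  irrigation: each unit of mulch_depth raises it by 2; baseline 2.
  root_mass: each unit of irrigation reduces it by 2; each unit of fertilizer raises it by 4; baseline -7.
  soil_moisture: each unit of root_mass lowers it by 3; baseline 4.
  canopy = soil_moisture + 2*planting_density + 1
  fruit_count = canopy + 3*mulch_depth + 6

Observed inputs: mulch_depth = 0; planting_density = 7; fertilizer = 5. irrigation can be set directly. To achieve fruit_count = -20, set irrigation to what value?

Intervening on irrigation fixes its value directly, overriding its dependence on mulch_depth.
Substituting into the root_mass equation gives root_mass = -2*irrigation + 13.
Substituting into the soil_moisture equation gives soil_moisture = 6*irrigation - 35.
This gives canopy = 6*irrigation - 20.
Substituting into the fruit_count equation gives fruit_count = 6*irrigation - 14.
Solve 6*irrigation - 14 = -20: irrigation = (-20 + 14) / 6 = -1.

irrigation = -1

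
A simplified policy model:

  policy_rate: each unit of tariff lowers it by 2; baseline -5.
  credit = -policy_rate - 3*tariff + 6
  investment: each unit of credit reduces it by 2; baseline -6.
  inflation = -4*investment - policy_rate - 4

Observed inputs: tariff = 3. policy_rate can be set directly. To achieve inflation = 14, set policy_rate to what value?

Intervening on policy_rate fixes its value directly, overriding its dependence on tariff.
Substituting into the credit equation gives credit = -policy_rate - 3.
Substituting into the investment equation gives investment = 2*policy_rate.
Substituting into the inflation equation gives inflation = -9*policy_rate - 4.
Solve -9*policy_rate - 4 = 14: policy_rate = (14 + 4) / -9 = -2.

policy_rate = -2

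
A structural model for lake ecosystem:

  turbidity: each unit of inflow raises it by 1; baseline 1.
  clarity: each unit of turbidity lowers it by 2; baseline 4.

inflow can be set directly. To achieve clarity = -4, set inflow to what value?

Substituting into the clarity equation gives clarity = -2*inflow + 2.
Solve -2*inflow + 2 = -4: inflow = (-4 - 2) / -2 = 3.

inflow = 3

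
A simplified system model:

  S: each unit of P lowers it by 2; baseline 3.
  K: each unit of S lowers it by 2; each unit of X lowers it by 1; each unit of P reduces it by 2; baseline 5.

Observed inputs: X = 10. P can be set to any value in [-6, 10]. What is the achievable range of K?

Substituting into the K equation gives K = 2*P - 11.
Linear in P, so extremes are at the endpoints: P = -6 gives K = -23; P = 10 gives K = 9.

-23 to 9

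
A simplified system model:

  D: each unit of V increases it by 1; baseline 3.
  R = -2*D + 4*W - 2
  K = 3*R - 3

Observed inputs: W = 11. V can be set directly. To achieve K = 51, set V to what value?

V = 9

Substituting into the R equation gives R = -2*V + 36.
This gives K = -6*V + 105.
Solve -6*V + 105 = 51: V = (51 - 105) / -6 = 9.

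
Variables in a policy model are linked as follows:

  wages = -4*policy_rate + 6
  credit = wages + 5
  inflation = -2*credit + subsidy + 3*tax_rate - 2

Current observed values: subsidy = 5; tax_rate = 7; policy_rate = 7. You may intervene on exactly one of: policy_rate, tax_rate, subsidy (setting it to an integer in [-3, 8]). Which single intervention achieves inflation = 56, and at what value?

Intervening on policy_rate: inflation = 8*policy_rate + 2. Reaching 56 requires policy_rate = 27/4, not an integer.
Intervening on tax_rate: inflation = 3*tax_rate + 37. Reaching 56 requires tax_rate = 19/3, not an integer.
Intervening on subsidy: with other inputs at their observed values, inflation = subsidy + 53. Solving for 56 gives subsidy = 3, within [-3, 8].

set subsidy = 3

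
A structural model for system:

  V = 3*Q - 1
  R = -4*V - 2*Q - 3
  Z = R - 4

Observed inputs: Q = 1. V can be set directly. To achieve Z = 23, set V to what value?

V = -8

Intervening on V fixes its value directly, overriding its dependence on Q.
Substituting into the R equation gives R = -4*V - 5.
So Z = -4*V - 9.
Solve -4*V - 9 = 23: V = (23 + 9) / -4 = -8.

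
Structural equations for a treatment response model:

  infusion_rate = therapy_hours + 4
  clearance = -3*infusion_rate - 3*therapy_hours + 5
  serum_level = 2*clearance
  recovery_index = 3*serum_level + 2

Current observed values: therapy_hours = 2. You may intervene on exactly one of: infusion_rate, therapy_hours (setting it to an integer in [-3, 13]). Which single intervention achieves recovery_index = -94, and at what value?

Intervening on infusion_rate: with other inputs at their observed values, recovery_index = -18*infusion_rate - 4. Solving for -94 gives infusion_rate = 5, within [-3, 13].
Intervening on therapy_hours: recovery_index = -36*therapy_hours - 40. Reaching -94 requires therapy_hours = 3/2, not an integer.

set infusion_rate = 5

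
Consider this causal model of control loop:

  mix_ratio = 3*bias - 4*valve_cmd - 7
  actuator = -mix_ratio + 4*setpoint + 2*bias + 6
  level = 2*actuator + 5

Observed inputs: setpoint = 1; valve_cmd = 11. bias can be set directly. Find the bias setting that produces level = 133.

Substituting into the mix_ratio equation gives mix_ratio = 3*bias - 51.
Substituting into the actuator equation gives actuator = -bias + 61.
level becomes -2*bias + 127.
Solve -2*bias + 127 = 133: bias = (133 - 127) / -2 = -3.

bias = -3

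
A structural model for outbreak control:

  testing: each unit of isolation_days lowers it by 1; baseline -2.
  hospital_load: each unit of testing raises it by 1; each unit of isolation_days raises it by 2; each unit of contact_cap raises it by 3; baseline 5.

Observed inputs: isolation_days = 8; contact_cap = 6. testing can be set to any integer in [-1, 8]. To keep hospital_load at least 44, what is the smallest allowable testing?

testing = 5

Intervening on testing fixes its value directly, overriding its dependence on isolation_days.
Substituting into the hospital_load equation gives hospital_load = testing + 39.
Require testing + 39 ≥ 44, so testing ≥ 5.
The smallest integer in [-1, 8] satisfying this is 5.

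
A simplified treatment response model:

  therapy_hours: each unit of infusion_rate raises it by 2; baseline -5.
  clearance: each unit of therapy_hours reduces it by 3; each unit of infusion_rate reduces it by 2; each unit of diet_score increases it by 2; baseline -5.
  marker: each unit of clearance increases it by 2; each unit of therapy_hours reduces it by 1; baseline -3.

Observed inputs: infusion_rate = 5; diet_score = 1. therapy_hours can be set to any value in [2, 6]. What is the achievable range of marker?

-71 to -43

Intervening on therapy_hours fixes its value directly, overriding its dependence on infusion_rate.
Substituting into the clearance equation gives clearance = -3*therapy_hours - 13.
Substituting into the marker equation gives marker = -7*therapy_hours - 29.
Linear in therapy_hours, so extremes are at the endpoints: therapy_hours = 2 gives marker = -43; therapy_hours = 6 gives marker = -71.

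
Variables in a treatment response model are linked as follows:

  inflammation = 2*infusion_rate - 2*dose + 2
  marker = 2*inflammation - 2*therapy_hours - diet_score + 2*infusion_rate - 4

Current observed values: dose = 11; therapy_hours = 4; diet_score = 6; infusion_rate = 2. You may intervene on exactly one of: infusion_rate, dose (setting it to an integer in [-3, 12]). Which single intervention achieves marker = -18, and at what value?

Intervening on infusion_rate: marker = 6*infusion_rate - 58. Reaching -18 requires infusion_rate = 20/3, not an integer.
Intervening on dose: with other inputs at their observed values, marker = -4*dose - 2. Solving for -18 gives dose = 4, within [-3, 12].

set dose = 4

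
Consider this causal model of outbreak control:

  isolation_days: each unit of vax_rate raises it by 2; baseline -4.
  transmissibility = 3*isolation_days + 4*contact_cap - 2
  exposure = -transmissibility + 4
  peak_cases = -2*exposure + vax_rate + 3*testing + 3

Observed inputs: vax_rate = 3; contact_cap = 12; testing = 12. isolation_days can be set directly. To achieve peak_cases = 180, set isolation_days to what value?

Intervening on isolation_days fixes its value directly, overriding its dependence on vax_rate.
Substituting into the transmissibility equation gives transmissibility = 3*isolation_days + 46.
Substituting into the exposure equation gives exposure = -3*isolation_days - 42.
Substituting into the peak_cases equation gives peak_cases = 6*isolation_days + 126.
Solve 6*isolation_days + 126 = 180: isolation_days = (180 - 126) / 6 = 9.

isolation_days = 9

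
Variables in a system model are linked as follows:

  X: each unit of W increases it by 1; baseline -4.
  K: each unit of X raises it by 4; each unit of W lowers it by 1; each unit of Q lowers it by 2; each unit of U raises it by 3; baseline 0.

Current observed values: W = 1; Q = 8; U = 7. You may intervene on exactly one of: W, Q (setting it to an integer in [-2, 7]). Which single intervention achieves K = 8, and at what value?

Intervening on W: K = 3*W - 11. Reaching 8 requires W = 19/3, not an integer.
Intervening on Q: with other inputs at their observed values, K = -2*Q + 8. Solving for 8 gives Q = 0, within [-2, 7].

set Q = 0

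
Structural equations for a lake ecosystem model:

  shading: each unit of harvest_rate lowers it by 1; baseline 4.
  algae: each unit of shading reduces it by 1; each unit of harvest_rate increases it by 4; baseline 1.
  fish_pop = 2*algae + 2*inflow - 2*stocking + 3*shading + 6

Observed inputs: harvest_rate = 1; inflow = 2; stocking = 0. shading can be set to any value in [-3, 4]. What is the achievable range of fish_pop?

17 to 24

Intervening on shading fixes its value directly, overriding its dependence on harvest_rate.
Substituting into the algae equation gives algae = -shading + 5.
fish_pop becomes shading + 20.
Linear in shading, so extremes are at the endpoints: shading = -3 gives fish_pop = 17; shading = 4 gives fish_pop = 24.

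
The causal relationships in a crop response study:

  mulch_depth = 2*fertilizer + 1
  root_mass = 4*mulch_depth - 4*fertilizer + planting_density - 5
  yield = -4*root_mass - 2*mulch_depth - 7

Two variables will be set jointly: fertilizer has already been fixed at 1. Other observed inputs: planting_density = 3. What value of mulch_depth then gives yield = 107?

mulch_depth = -5

With fertilizer held at 1:
Intervening on mulch_depth fixes its value directly, overriding its dependence on fertilizer.
Substituting into the root_mass equation gives root_mass = 4*mulch_depth - 6.
Substituting into the yield equation gives yield = -18*mulch_depth + 17.
Solve -18*mulch_depth + 17 = 107: mulch_depth = (107 - 17) / -18 = -5.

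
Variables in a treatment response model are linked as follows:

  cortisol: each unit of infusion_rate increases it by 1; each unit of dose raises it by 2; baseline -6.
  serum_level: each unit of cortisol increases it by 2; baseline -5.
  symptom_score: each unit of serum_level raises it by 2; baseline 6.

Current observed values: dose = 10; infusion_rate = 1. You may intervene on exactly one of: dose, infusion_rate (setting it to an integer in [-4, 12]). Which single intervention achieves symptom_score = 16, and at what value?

set dose = 5

Intervening on dose: with other inputs at their observed values, symptom_score = 8*dose - 24. Solving for 16 gives dose = 5, within [-4, 12].
Intervening on infusion_rate: symptom_score = 4*infusion_rate + 52. Reaching 16 requires infusion_rate = -9, outside [-4, 12].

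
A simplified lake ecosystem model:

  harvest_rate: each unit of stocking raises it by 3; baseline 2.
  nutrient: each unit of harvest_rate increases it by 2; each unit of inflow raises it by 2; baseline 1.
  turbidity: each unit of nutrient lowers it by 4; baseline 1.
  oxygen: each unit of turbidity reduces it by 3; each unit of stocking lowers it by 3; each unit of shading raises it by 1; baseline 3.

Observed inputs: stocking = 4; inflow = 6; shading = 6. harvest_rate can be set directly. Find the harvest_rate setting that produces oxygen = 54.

Intervening on harvest_rate fixes its value directly, overriding its dependence on stocking.
Substituting into the nutrient equation gives nutrient = 2*harvest_rate + 13.
Substituting into the turbidity equation gives turbidity = -8*harvest_rate - 51.
This gives oxygen = 24*harvest_rate + 150.
Solve 24*harvest_rate + 150 = 54: harvest_rate = (54 - 150) / 24 = -4.

harvest_rate = -4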